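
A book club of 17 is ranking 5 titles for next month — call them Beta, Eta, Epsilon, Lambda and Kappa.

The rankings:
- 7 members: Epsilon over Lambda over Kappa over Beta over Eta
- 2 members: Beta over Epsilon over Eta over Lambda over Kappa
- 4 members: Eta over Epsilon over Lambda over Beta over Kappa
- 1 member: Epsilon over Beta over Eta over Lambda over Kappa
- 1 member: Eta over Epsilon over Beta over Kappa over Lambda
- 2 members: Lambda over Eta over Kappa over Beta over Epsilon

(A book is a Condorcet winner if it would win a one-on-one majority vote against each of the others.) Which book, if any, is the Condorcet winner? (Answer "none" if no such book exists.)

Epsilon

Pairwise majorities:
Beta vs Eta: Beta wins 10–7.
Beta vs Epsilon: Epsilon wins 13–4.
Beta vs Lambda: Lambda wins 13–4.
Beta vs Kappa: Kappa, 9–8.
Eta vs Epsilon: Epsilon wins 10–7.
Eta–Lambda: Lambda 9–8.
Eta–Kappa: Eta 10–7.
Epsilon vs Lambda: Epsilon wins 15–2.
Epsilon vs Kappa: Epsilon wins 15–2.
Lambda vs Kappa: Lambda, 16–1.
Epsilon wins every pairwise contest, so Epsilon is the Condorcet winner.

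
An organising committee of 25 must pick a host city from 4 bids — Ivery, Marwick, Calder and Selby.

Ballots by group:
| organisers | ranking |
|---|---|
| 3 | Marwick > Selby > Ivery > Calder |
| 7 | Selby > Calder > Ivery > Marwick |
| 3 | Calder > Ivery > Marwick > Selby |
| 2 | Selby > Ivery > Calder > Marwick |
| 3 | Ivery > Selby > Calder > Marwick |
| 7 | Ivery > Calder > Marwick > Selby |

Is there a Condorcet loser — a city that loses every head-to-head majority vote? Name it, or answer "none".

Pairwise majorities:
Ivery–Marwick: Ivery 22–3.
Ivery vs Calder: Ivery wins 15–10.
Ivery vs Selby: Ivery wins 13–12.
Marwick–Calder: Calder 22–3.
Marwick vs Selby: 13 to 12, Marwick.
Calder vs Selby: Calder preferred on 3+7 = 10 ballots; Selby wins 15–10.
No city is winless: Ivery beats Marwick; Marwick beats Selby; Calder beats Marwick; Selby beats Calder. There is no Condorcet loser.

none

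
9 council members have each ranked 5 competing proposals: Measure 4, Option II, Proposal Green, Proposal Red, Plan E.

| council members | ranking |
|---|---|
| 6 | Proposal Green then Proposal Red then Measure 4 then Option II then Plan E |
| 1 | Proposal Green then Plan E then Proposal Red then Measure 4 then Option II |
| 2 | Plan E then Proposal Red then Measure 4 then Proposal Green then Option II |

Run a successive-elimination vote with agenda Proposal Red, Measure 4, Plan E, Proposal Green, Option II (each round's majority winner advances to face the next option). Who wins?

Round 1: Proposal Red vs Measure 4 — 9–0, Proposal Red advances.
Round 2: Proposal Red vs Plan E — 6–3, Proposal Red advances.
Round 3: Proposal Red vs Proposal Green — 2–7, Proposal Green advances.
Round 4: Proposal Green vs Option II — 9–0, Proposal Green advances.
Proposal Green survives the agenda.

Proposal Green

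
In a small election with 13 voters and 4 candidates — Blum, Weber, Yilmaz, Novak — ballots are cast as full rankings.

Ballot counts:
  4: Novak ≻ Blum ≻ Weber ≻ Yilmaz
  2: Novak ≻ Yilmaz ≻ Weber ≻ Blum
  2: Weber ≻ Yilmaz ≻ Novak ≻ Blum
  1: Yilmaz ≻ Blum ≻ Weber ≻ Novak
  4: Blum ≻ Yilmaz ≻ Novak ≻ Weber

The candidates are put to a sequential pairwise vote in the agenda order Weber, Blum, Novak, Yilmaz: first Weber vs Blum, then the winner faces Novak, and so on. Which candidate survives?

Yilmaz

Round 1: Weber vs Blum — 4–9, Blum advances.
Round 2: Blum vs Novak — 5–8, Novak advances.
Round 3: Novak vs Yilmaz — 6–7, Yilmaz advances.
The agenda winner is Yilmaz.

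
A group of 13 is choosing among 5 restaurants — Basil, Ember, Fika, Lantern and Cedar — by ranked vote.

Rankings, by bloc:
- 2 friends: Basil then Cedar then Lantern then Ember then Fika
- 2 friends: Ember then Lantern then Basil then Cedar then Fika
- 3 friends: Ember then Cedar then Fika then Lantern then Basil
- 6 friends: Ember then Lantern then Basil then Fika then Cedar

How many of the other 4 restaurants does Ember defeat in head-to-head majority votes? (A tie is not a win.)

4

Ember against each rival (13 friends):
Ember vs Basil: Ember is ranked higher on 2+3+6 = 11 ballots, Basil on 2. Ember wins 11–2.
Ember vs Fika: 13 to 0, Ember.
Ember vs Lantern: 11 to 2, Ember.
Ember vs Cedar: Ember, 11–2.
Ember beats Basil, Fika, Lantern, Cedar — 4 pairwise wins.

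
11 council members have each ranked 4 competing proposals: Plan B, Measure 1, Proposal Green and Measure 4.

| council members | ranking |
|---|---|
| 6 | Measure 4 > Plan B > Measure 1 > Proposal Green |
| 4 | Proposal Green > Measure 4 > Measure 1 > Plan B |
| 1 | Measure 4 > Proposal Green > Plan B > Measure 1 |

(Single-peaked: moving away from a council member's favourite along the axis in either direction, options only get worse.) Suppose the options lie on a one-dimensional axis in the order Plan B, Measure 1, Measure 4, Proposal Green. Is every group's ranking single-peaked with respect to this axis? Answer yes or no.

Axis positions: Plan B=1, Measure 1=2, Measure 4=3, Proposal Green=4.
Group 1: ranking walks positions 3-1-2-4; Plan B is ranked above Measure 1 even though Measure 1 lies between Plan B and the peak Measure 4 on the axis — preferences dip and rise again. Not single-peaked.
Group 2 (peak Proposal Green at position 4): ranking walks positions 4-3-2-1, expanding outward from the peak — single-peaked.
Group 3: ranking walks positions 3-4-1-2; Plan B is ranked above Measure 1 even though Measure 1 lies between Plan B and the peak Measure 4 on the axis — preferences dip and rise again. Not single-peaked.
Group 1 violates single-peakedness, so the profile is not single-peaked on this axis.

no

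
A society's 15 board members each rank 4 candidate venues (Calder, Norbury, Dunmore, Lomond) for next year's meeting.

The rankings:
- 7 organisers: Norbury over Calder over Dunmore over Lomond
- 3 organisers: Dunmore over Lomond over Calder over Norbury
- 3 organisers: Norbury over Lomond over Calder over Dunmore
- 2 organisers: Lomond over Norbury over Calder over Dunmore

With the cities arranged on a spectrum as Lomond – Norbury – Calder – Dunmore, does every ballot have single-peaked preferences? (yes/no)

no

Axis positions: Lomond=1, Norbury=2, Calder=3, Dunmore=4.
Type 1 (peak Norbury at position 2): ranking walks positions 2-3-4-1, expanding outward from the peak — single-peaked.
Type 2: ranking walks positions 4-1-3-2; Lomond is ranked above Calder even though Calder lies between Lomond and the peak Dunmore on the axis — preferences dip and rise again. Not single-peaked.
Type 3 (peak Norbury at position 2): ranking walks positions 2-1-3-4, expanding outward from the peak — single-peaked.
Type 4 (peak Lomond at position 1): ranking walks positions 1-2-3-4, expanding outward from the peak — single-peaked.
Type 2 violates single-peakedness, so the profile is not single-peaked on this axis.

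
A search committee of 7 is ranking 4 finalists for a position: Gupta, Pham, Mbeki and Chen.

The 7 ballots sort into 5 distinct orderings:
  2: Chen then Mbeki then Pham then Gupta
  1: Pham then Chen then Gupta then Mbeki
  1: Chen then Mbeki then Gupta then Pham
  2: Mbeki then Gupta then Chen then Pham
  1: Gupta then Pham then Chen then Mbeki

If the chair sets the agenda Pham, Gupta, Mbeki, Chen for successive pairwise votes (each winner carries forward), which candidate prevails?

Round 1: Pham vs Gupta — 3–4, Gupta advances.
Round 2: Gupta vs Mbeki — 2–5, Mbeki advances.
Round 3: Mbeki vs Chen — 2–5, Chen advances.
Chen survives the agenda.

Chen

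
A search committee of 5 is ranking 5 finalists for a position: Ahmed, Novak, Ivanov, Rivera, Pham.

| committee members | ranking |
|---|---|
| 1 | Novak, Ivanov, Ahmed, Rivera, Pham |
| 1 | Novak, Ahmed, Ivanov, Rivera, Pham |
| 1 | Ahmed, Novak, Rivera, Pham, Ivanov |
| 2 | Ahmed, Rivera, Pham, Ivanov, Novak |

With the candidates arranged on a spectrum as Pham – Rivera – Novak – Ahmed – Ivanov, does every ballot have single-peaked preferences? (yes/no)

Axis positions: Pham=1, Rivera=2, Novak=3, Ahmed=4, Ivanov=5.
Cluster 1: ranking walks positions 3-5-4-2-1; Ivanov is ranked above Ahmed even though Ahmed lies between Ivanov and the peak Novak on the axis — preferences dip and rise again. Not single-peaked.
Cluster 2 (peak Novak at position 3): ranking walks positions 3-4-5-2-1, expanding outward from the peak — single-peaked.
Cluster 3 (peak Ahmed at position 4): ranking walks positions 4-3-2-1-5, expanding outward from the peak — single-peaked.
Cluster 4: ranking walks positions 4-2-1-5-3; Rivera is ranked above Novak even though Novak lies between Rivera and the peak Ahmed on the axis — preferences dip and rise again. Not single-peaked.
Cluster 1 violates single-peakedness, so the profile is not single-peaked on this axis.

no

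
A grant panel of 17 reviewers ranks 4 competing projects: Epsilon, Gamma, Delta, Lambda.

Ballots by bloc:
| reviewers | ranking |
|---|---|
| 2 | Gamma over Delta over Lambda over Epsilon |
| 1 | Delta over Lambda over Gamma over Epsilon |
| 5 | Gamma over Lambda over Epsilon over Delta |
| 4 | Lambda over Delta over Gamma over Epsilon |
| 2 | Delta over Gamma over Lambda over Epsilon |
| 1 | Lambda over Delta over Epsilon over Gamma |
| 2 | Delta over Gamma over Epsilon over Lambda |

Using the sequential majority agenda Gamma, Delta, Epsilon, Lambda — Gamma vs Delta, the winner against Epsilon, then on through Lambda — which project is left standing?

Round 1: Gamma vs Delta — 7–10, Delta advances.
Round 2: Delta vs Epsilon — 12–5, Delta advances.
Round 3: Delta vs Lambda — 7–10, Lambda advances.
The agenda winner is Lambda.

Lambda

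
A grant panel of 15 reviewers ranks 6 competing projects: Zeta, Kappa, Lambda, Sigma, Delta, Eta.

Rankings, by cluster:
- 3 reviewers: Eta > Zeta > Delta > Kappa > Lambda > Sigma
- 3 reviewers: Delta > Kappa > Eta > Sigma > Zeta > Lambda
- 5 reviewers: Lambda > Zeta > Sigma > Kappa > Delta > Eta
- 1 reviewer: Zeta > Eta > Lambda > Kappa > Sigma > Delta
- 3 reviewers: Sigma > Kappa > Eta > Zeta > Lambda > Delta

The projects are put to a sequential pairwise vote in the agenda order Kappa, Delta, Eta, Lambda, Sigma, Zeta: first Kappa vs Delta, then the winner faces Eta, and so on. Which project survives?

Zeta

Round 1: Kappa vs Delta — 9–6, Kappa advances.
Round 2: Kappa vs Eta — 11–4, Kappa advances.
Round 3: Kappa vs Lambda — 9–6, Kappa advances.
Round 4: Kappa vs Sigma — 7–8, Sigma advances.
Round 5: Sigma vs Zeta — 6–9, Zeta advances.
The agenda winner is Zeta.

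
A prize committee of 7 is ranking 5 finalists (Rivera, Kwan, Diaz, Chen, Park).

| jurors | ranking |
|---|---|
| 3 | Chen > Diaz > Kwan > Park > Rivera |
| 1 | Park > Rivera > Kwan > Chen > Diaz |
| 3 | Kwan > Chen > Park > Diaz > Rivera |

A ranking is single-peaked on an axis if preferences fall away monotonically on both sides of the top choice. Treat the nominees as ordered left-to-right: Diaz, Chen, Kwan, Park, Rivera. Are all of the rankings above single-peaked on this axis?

yes

Axis positions: Diaz=1, Chen=2, Kwan=3, Park=4, Rivera=5.
Ballot type 1 (peak Chen at position 2): ranking walks positions 2-1-3-4-5, expanding outward from the peak — single-peaked.
Ballot type 2 (peak Park at position 4): ranking walks positions 4-5-3-2-1, expanding outward from the peak — single-peaked.
Ballot type 3 (peak Kwan at position 3): ranking walks positions 3-2-4-1-5, expanding outward from the peak — single-peaked.
Every ranking is single-peaked on this axis.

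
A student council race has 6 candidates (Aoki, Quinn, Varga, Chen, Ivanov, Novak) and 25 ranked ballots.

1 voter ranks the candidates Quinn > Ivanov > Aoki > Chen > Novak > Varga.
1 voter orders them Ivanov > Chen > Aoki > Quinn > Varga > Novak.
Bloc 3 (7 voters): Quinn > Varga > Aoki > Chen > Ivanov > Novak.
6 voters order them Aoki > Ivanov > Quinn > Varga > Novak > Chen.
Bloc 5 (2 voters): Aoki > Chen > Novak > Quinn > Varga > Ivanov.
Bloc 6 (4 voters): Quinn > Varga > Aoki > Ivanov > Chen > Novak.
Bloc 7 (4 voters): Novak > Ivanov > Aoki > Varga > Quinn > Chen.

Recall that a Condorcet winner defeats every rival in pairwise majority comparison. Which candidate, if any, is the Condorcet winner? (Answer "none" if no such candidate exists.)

Check each pair by majority over 25 ballots:
Aoki–Quinn: Aoki 13–12.
Aoki vs Varga: Aoki wins 14–11.
Aoki vs Chen: Aoki, 24–1.
Aoki–Ivanov: Aoki 19–6.
Aoki vs Novak: Aoki, 21–4.
Quinn–Varga: Quinn 21–4.
Quinn vs Chen: 1+7+6+4+4 = 22 for Quinn, 3 for Chen — Quinn by 22–3.
Quinn vs Ivanov: Quinn, 14–11.
Quinn vs Novak: 1+1+7+6+4 = 19 for Quinn, 6 for Novak — Quinn by 19–6.
Varga vs Chen: Varga wins 21–4.
Varga vs Ivanov: Varga, 13–12.
Varga–Novak: Varga 18–7.
Chen vs Ivanov: 7+2 = 9 for Chen, 16 for Ivanov — Ivanov by 16–9.
Chen vs Novak: Chen, 15–10.
Ivanov–Novak: Ivanov 19–6.
Aoki defeats every rival head-to-head and is the Condorcet winner.

Aoki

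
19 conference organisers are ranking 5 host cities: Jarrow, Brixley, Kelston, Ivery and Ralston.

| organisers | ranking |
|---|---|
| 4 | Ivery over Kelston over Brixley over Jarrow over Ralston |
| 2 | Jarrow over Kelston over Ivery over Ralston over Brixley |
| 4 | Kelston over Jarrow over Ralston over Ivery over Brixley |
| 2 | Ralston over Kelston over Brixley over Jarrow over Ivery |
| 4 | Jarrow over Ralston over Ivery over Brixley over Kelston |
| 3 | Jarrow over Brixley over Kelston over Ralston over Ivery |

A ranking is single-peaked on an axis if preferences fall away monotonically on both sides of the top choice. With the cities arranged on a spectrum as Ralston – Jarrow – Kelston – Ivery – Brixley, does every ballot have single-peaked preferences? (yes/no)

Axis positions: Ralston=1, Jarrow=2, Kelston=3, Ivery=4, Brixley=5.
Ballot type 1 (peak Ivery at position 4): ranking walks positions 4-3-5-2-1, expanding outward from the peak — single-peaked.
Ballot type 2 (peak Jarrow at position 2): ranking walks positions 2-3-4-1-5, expanding outward from the peak — single-peaked.
Ballot type 3 (peak Kelston at position 3): ranking walks positions 3-2-1-4-5, expanding outward from the peak — single-peaked.
Ballot type 4: ranking walks positions 1-3-5-2-4; Kelston is ranked above Jarrow even though Jarrow lies between Kelston and the peak Ralston on the axis — preferences dip and rise again. Not single-peaked.
Ballot type 5: ranking walks positions 2-1-4-5-3; Ivery is ranked above Kelston even though Kelston lies between Ivery and the peak Jarrow on the axis — preferences dip and rise again. Not single-peaked.
Ballot type 6: ranking walks positions 2-5-3-1-4; Brixley is ranked above Kelston even though Kelston lies between Brixley and the peak Jarrow on the axis — preferences dip and rise again. Not single-peaked.
Ballot type 4 violates single-peakedness, so the profile is not single-peaked on this axis.

no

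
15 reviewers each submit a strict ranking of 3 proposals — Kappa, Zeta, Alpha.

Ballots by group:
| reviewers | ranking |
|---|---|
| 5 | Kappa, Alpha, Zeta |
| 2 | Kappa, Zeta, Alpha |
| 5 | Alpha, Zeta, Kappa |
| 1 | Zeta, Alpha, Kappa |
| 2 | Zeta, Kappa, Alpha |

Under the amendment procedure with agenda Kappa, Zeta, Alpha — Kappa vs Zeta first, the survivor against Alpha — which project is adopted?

Round 1: Kappa vs Zeta — 7–8, Zeta advances.
Round 2: Zeta vs Alpha — 5–10, Alpha advances.
The agenda winner is Alpha.

Alpha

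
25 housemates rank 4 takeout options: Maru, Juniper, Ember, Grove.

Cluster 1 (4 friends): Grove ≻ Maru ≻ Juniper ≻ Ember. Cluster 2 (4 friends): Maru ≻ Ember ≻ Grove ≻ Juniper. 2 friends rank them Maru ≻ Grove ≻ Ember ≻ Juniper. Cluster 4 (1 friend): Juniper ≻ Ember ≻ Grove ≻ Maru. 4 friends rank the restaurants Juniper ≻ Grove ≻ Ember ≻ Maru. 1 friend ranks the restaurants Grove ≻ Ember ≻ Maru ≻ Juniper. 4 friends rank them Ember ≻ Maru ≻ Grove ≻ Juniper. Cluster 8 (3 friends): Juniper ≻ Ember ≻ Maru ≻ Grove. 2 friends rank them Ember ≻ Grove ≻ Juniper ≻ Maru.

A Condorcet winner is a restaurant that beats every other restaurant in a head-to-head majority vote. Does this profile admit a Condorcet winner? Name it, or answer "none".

Pairwise majorities:
Maru–Juniper: Maru 15–10.
Maru vs Ember: Ember, 15–10.
Maru–Grove: Maru 13–12.
Juniper vs Ember: Ember wins 13–12.
Juniper vs Grove: 1+4+3 = 8 for Juniper, 17 for Grove — Grove by 17–8.
Ember vs Grove: Ember is ranked higher on 4+1+4+3+2 = 14 ballots, Grove on 11. Ember wins 14–11.
Only Ember has no losses; Ember is the Condorcet winner.

Ember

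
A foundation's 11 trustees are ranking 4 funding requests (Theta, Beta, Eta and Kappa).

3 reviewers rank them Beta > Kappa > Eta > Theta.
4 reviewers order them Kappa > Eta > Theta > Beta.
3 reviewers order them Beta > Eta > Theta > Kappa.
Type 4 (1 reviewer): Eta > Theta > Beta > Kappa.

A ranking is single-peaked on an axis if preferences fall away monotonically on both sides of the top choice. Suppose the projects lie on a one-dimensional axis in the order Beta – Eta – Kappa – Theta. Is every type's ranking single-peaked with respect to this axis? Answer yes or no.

no

Axis positions: Beta=1, Eta=2, Kappa=3, Theta=4.
Type 1: ranking walks positions 1-3-2-4; Kappa is ranked above Eta even though Eta lies between Kappa and the peak Beta on the axis — preferences dip and rise again. Not single-peaked.
Type 2 (peak Kappa at position 3): ranking walks positions 3-2-4-1, expanding outward from the peak — single-peaked.
Type 3: ranking walks positions 1-2-4-3; Theta is ranked above Kappa even though Kappa lies between Theta and the peak Beta on the axis — preferences dip and rise again. Not single-peaked.
Type 4: ranking walks positions 2-4-1-3; Theta is ranked above Kappa even though Kappa lies between Theta and the peak Eta on the axis — preferences dip and rise again. Not single-peaked.
Type 1 violates single-peakedness, so the profile is not single-peaked on this axis.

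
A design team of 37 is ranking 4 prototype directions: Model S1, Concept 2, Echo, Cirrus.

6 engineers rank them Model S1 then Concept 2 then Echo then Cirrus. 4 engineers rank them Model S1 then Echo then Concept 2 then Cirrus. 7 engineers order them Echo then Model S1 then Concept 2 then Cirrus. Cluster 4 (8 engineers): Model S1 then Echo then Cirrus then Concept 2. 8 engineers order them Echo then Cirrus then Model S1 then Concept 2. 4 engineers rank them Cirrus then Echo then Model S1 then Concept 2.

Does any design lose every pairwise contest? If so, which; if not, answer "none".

Concept 2

Head-to-head results (37 engineers):
Model S1 vs Concept 2: Model S1 is ranked higher on 6+4+7+8+8+4 = 37 ballots, Concept 2 on 0. Model S1 wins 37–0.
Model S1 vs Echo: 18 to 19, Echo.
Model S1 vs Cirrus: Model S1 is ranked higher on 6+4+7+8 = 25 ballots, Cirrus on 12. Model S1 wins 25–12.
Concept 2 vs Echo: Concept 2 preferred on 6 ballots; Echo wins 31–6.
Concept 2 vs Cirrus: 17 to 20, Cirrus.
Echo vs Cirrus: Echo wins 33–4.
Only Concept 2 has no wins; Concept 2 is the Condorcet loser.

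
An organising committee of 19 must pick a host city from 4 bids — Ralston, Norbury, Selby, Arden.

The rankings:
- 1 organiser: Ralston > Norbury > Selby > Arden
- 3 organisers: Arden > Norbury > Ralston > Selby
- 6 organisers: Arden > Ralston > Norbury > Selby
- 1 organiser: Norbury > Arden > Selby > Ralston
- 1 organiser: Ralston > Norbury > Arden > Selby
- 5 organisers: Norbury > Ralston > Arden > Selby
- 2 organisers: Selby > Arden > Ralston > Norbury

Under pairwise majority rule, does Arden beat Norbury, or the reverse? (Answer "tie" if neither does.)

Ballots ranking Arden above Norbury: 3 + 6 + 2 = 11.
Ballots ranking Norbury above Arden: 19 − 11 = 8.
Arden wins the head-to-head 11–8.

Arden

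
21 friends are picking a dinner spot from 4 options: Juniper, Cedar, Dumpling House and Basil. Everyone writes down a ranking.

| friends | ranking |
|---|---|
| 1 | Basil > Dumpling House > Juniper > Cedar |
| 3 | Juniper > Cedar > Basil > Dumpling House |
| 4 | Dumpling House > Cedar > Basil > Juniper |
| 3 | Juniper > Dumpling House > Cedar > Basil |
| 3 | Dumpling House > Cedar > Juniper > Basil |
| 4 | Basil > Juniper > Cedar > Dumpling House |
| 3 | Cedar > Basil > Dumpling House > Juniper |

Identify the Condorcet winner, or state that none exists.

Check each pair by majority over 21 ballots:
Juniper vs Cedar: Juniper is ranked higher on 1+3+3+4 = 11 ballots, Cedar on 10. Juniper wins 11–10.
Juniper vs Dumpling House: Juniper is ranked higher on 3+3+4 = 10 ballots, Dumpling House on 11. Dumpling House wins 11–10.
Juniper vs Basil: Basil, 12–9.
Cedar vs Dumpling House: 3+4+3 = 10 for Cedar, 11 for Dumpling House — Dumpling House by 11–10.
Cedar vs Basil: 3+4+3+3+3 = 16 for Cedar, 5 for Basil — Cedar by 16–5.
Dumpling House vs Basil: Dumpling House preferred on 4+3+3 = 10 ballots; Basil wins 11–10.
Each restaurant drops at least one matchup (Juniper loses to Dumpling House; Cedar loses to Juniper; Dumpling House loses to Basil; Basil loses to Cedar); the cycle Juniper beats Cedar beats Basil beats Juniper rules out a Condorcet winner.

none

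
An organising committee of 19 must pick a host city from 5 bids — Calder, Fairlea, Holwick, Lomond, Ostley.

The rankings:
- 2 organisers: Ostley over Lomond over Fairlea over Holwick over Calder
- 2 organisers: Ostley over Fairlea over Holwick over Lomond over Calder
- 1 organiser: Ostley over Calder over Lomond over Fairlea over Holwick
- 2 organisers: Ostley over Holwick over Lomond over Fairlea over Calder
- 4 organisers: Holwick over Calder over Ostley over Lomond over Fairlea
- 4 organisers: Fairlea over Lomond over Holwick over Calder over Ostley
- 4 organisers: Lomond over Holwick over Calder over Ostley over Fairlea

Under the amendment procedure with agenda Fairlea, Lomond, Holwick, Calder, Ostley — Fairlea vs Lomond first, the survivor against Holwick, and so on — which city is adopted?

Ostley

Round 1: Fairlea vs Lomond — 6–13, Lomond advances.
Round 2: Lomond vs Holwick — 11–8, Lomond advances.
Round 3: Lomond vs Calder — 14–5, Lomond advances.
Round 4: Lomond vs Ostley — 8–11, Ostley advances.
Ostley survives the agenda.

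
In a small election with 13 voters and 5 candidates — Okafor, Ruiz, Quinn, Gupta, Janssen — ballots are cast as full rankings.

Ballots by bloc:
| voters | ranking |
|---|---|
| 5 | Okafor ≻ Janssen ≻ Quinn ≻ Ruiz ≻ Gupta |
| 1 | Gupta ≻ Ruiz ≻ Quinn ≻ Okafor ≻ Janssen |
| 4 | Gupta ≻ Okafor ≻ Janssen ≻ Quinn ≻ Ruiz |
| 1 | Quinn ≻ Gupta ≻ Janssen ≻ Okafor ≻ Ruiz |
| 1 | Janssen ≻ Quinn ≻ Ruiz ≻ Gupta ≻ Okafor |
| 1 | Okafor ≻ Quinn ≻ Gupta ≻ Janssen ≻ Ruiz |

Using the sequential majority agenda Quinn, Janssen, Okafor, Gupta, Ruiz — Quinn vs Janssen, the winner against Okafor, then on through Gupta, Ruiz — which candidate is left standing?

Gupta

Round 1: Quinn vs Janssen — 3–10, Janssen advances.
Round 2: Janssen vs Okafor — 2–11, Okafor advances.
Round 3: Okafor vs Gupta — 6–7, Gupta advances.
Round 4: Gupta vs Ruiz — 7–6, Gupta advances.
The agenda winner is Gupta.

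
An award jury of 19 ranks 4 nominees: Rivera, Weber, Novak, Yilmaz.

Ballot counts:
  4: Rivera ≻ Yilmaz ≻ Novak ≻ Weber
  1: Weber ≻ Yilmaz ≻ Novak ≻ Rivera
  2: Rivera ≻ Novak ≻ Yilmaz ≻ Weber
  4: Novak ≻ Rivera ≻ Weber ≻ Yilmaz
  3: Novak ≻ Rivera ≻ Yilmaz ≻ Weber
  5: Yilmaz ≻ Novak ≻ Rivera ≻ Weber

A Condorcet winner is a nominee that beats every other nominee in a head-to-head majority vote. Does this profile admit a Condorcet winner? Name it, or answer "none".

none

Check each pair by majority over 19 ballots:
Rivera vs Weber: 18 to 1, Rivera.
Rivera vs Novak: Rivera is ranked higher on 4+2 = 6 ballots, Novak on 13. Novak wins 13–6.
Rivera vs Yilmaz: 13 to 6, Rivera.
Weber vs Novak: 1 to 18, Novak.
Weber vs Yilmaz: Weber preferred on 1+4 = 5 ballots; Yilmaz wins 14–5.
Novak vs Yilmaz: 2+4+3 = 9 for Novak, 10 for Yilmaz — Yilmaz by 10–9.
No nominee is unbeaten: Rivera loses to Novak; Weber loses to Rivera; Novak loses to Yilmaz; Yilmaz loses to Rivera. In particular Rivera beats Yilmaz beats Novak beats Rivera is a majority cycle — no Condorcet winner exists.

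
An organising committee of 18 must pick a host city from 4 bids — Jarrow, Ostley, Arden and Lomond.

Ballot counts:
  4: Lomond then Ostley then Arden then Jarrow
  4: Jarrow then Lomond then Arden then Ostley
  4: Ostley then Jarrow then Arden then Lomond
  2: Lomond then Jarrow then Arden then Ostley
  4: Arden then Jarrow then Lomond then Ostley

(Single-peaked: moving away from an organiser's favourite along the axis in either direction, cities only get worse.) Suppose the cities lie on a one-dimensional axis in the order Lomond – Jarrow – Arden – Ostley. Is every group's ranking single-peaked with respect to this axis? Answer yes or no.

no

Axis positions: Lomond=1, Jarrow=2, Arden=3, Ostley=4.
Group 1: ranking walks positions 1-4-3-2; Ostley is ranked above Jarrow even though Jarrow lies between Ostley and the peak Lomond on the axis — preferences dip and rise again. Not single-peaked.
Group 2 (peak Jarrow at position 2): ranking walks positions 2-1-3-4, expanding outward from the peak — single-peaked.
Group 3: ranking walks positions 4-2-3-1; Jarrow is ranked above Arden even though Arden lies between Jarrow and the peak Ostley on the axis — preferences dip and rise again. Not single-peaked.
Group 4 (peak Lomond at position 1): ranking walks positions 1-2-3-4, expanding outward from the peak — single-peaked.
Group 5 (peak Arden at position 3): ranking walks positions 3-2-1-4, expanding outward from the peak — single-peaked.
Group 1 violates single-peakedness, so the profile is not single-peaked on this axis.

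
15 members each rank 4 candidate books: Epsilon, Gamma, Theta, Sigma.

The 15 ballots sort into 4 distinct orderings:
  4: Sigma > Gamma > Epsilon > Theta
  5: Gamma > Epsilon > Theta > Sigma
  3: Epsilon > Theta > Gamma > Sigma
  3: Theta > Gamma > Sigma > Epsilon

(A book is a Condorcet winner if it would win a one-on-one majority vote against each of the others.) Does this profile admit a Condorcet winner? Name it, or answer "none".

Check each pair by majority over 15 ballots:
Epsilon–Gamma: Gamma 12–3.
Epsilon vs Theta: Epsilon wins 12–3.
Epsilon–Sigma: Epsilon 8–7.
Gamma vs Theta: Gamma wins 9–6.
Gamma vs Sigma: Gamma, 11–4.
Theta vs Sigma: Theta, 11–4.
Gamma wins every pairwise contest, so Gamma is the Condorcet winner.

Gamma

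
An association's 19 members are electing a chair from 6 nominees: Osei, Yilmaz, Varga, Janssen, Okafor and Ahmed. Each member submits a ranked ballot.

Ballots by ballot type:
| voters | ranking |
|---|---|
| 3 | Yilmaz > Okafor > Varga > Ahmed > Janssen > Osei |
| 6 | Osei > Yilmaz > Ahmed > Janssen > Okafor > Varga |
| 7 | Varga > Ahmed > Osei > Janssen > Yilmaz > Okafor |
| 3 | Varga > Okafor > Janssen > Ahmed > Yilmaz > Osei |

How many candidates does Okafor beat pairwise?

Okafor against each rival (19 voters):
Okafor vs Osei: 6 to 13, Osei.
Okafor vs Yilmaz: Okafor is ranked higher on 3 ballots, Yilmaz on 16. Yilmaz wins 16–3.
Okafor–Varga: Varga 10–9.
Okafor vs Janssen: Okafor is ranked higher on 3+3 = 6 ballots, Janssen on 13. Janssen wins 13–6.
Okafor vs Ahmed: Ahmed wins 13–6.
Okafor beats no one; loses to Osei, Yilmaz, Varga, Janssen, Ahmed — 0 pairwise wins.

0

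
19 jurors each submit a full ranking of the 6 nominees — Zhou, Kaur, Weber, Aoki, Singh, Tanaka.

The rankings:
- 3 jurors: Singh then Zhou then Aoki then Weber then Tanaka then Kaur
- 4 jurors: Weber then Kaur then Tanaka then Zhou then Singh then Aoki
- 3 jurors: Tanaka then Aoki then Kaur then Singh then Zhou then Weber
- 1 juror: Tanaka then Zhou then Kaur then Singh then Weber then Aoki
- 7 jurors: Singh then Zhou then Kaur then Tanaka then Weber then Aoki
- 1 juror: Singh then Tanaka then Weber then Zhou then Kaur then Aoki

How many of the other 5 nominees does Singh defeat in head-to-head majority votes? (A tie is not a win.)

Singh against each rival (19 jurors):
Singh vs Zhou: Singh wins 14–5.
Singh–Kaur: Singh 11–8.
Singh vs Weber: Singh preferred on 3+3+1+7+1 = 15 ballots; Singh wins 15–4.
Singh–Aoki: Singh 16–3.
Singh vs Tanaka: Singh wins 11–8.
Singh beats Zhou, Kaur, Weber, Aoki, Tanaka — 5 pairwise wins.

5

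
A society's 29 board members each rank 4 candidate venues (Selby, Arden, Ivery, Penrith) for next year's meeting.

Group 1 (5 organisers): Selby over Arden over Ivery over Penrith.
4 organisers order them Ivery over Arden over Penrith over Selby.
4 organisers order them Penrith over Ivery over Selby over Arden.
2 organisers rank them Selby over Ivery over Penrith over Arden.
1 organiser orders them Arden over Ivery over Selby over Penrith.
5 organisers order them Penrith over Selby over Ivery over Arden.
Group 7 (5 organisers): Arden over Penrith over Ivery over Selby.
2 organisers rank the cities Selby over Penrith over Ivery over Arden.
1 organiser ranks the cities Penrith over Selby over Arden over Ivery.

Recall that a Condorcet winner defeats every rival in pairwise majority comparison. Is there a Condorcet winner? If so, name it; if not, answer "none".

none

Head-to-head results (29 organisers):
Selby vs Arden: Selby wins 19–10.
Selby vs Ivery: Selby is ranked higher on 5+2+5+2+1 = 15 ballots, Ivery on 14. Selby wins 15–14.
Selby–Penrith: Penrith 19–10.
Arden vs Ivery: Arden is ranked higher on 5+1+5+1 = 12 ballots, Ivery on 17. Ivery wins 17–12.
Arden vs Penrith: Arden wins 15–14.
Ivery vs Penrith: Penrith, 17–12.
Each city drops at least one matchup (Selby loses to Penrith; Arden loses to Selby; Ivery loses to Selby; Penrith loses to Arden); the cycle Selby beats Arden beats Penrith beats Selby rules out a Condorcet winner.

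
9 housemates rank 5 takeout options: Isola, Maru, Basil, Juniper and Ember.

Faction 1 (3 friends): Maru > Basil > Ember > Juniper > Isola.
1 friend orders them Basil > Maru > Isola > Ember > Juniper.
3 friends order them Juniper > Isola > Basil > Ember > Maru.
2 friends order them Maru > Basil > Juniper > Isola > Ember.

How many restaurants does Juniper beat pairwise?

Juniper against each rival (9 friends):
Juniper vs Isola: 8 to 1, Juniper.
Juniper vs Maru: Juniper is ranked higher on 3 ballots, Maru on 6. Maru wins 6–3.
Juniper vs Basil: Basil wins 6–3.
Juniper vs Ember: Juniper preferred on 3+2 = 5 ballots; Juniper wins 5–4.
Juniper beats Isola, Ember; loses to Maru, Basil — 2 pairwise wins.

2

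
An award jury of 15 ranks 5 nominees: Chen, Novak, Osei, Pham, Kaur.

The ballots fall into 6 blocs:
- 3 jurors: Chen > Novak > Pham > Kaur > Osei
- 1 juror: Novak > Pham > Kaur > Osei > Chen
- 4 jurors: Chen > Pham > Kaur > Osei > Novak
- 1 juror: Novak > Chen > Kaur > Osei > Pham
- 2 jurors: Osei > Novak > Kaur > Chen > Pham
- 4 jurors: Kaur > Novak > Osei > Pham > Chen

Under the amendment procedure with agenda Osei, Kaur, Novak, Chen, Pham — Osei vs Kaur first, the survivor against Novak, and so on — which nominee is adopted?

Round 1: Osei vs Kaur — 2–13, Kaur advances.
Round 2: Kaur vs Novak — 8–7, Kaur advances.
Round 3: Kaur vs Chen — 7–8, Chen advances.
Round 4: Chen vs Pham — 10–5, Chen advances.
The agenda winner is Chen.

Chen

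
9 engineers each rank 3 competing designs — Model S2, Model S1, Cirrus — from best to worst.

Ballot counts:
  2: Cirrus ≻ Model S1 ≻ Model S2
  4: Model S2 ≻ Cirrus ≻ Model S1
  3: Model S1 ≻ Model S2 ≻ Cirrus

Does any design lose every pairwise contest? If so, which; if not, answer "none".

none

Head-to-head results (9 engineers):
Model S2 vs Model S1: Model S1, 5–4.
Model S2 vs Cirrus: Model S2 is ranked higher on 4+3 = 7 ballots, Cirrus on 2. Model S2 wins 7–2.
Model S1 vs Cirrus: 3 for Model S1, 6 for Cirrus — Cirrus by 6–3.
Every design wins at least one matchup (Model S2 beats Cirrus; Model S1 beats Model S2; Cirrus beats Model S1), so there is no Condorcet loser.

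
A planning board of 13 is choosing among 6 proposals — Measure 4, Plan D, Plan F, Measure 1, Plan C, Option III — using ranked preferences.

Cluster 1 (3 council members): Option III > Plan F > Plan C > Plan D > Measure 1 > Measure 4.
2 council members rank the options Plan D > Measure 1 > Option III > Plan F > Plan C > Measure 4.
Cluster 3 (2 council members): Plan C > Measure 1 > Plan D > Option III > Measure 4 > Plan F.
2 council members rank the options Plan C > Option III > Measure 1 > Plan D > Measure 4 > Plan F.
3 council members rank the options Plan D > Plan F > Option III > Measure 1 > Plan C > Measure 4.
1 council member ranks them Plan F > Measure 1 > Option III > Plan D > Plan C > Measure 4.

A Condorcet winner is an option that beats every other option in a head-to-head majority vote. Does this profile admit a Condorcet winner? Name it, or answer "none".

Check each pair by majority over 13 ballots:
Measure 4–Plan D: Plan D 13–0.
Measure 4–Plan F: Plan F 9–4.
Measure 4 vs Measure 1: Measure 1 wins 13–0.
Measure 4 vs Plan C: Plan C, 13–0.
Measure 4 vs Option III: Option III wins 13–0.
Plan D–Plan F: Plan D 9–4.
Plan D vs Measure 1: Plan D wins 8–5.
Plan D vs Plan C: Plan C, 7–6.
Plan D vs Option III: Plan D, 7–6.
Plan F vs Measure 1: Plan F, 7–6.
Plan F vs Plan C: Plan F, 9–4.
Plan F–Option III: Option III 9–4.
Measure 1–Plan C: Plan C 7–6.
Measure 1 vs Option III: Option III wins 8–5.
Plan C vs Option III: Option III wins 9–4.
No option is unbeaten: Measure 4 loses to Plan D; Plan D loses to Plan C; Plan F loses to Plan D; Measure 1 loses to Plan D; Plan C loses to Plan F; Option III loses to Plan D. In particular Plan D → Plan F → Plan C → Plan D is a majority cycle — no Condorcet winner exists.

none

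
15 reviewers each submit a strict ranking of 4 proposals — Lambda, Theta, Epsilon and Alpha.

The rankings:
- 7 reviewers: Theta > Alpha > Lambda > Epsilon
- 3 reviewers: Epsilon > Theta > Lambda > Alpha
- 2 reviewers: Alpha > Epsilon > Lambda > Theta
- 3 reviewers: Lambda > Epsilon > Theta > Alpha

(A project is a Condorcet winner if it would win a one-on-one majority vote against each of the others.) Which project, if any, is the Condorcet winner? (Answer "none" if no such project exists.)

none

Check each pair by majority over 15 ballots:
Lambda vs Theta: Theta, 10–5.
Lambda–Epsilon: Lambda 10–5.
Lambda vs Alpha: 6 to 9, Alpha.
Theta vs Epsilon: Epsilon, 8–7.
Theta vs Alpha: 7+3+3 = 13 for Theta, 2 for Alpha — Theta by 13–2.
Epsilon vs Alpha: 6 to 9, Alpha.
No project is unbeaten: Lambda loses to Theta; Theta loses to Epsilon; Epsilon loses to Lambda; Alpha loses to Theta. In particular Lambda → Epsilon → Theta → Lambda is a majority cycle — no Condorcet winner exists.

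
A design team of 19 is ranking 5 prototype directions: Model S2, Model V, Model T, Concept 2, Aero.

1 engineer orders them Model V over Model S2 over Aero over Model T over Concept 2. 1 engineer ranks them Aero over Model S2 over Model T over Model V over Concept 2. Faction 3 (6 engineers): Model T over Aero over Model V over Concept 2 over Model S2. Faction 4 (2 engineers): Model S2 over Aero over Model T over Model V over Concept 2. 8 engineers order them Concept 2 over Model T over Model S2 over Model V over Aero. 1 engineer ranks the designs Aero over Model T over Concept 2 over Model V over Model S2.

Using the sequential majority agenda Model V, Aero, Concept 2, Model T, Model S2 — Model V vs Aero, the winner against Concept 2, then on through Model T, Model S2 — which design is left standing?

Model T

Round 1: Model V vs Aero — 9–10, Aero advances.
Round 2: Aero vs Concept 2 — 11–8, Aero advances.
Round 3: Aero vs Model T — 5–14, Model T advances.
Round 4: Model T vs Model S2 — 15–4, Model T advances.
The agenda winner is Model T.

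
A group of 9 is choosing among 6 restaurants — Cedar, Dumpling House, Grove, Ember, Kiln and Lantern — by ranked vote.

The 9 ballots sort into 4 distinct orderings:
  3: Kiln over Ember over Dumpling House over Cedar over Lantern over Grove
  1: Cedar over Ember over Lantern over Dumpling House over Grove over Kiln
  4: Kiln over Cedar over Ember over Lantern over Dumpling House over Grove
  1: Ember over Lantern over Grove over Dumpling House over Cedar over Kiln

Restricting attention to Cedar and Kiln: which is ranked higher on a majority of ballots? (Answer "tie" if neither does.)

Kiln

Ballots ranking Cedar above Kiln: 1 + 1 = 2.
Ballots ranking Kiln above Cedar: 9 − 2 = 7.
Kiln wins the head-to-head 7–2.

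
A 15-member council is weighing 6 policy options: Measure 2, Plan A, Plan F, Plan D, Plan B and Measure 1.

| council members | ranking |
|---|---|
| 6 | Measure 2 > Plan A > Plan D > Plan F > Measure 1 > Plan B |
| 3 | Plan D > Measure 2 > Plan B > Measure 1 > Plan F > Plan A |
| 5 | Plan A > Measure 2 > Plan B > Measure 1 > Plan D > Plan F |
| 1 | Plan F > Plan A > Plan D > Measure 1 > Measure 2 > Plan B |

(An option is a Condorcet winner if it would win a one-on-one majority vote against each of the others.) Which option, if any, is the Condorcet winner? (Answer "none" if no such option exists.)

Measure 2

Check each pair by majority over 15 ballots:
Measure 2 vs Plan A: 6+3 = 9 for Measure 2, 6 for Plan A — Measure 2 by 9–6.
Measure 2 vs Plan F: 6+3+5 = 14 for Measure 2, 1 for Plan F — Measure 2 by 14–1.
Measure 2 vs Plan D: Measure 2 is ranked higher on 6+5 = 11 ballots, Plan D on 4. Measure 2 wins 11–4.
Measure 2 vs Plan B: 6+3+5+1 = 15 for Measure 2, 0 for Plan B — Measure 2 by 15–0.
Measure 2 vs Measure 1: Measure 2 preferred on 6+3+5 = 14 ballots; Measure 2 wins 14–1.
Plan A vs Plan F: Plan A preferred on 6+5 = 11 ballots; Plan A wins 11–4.
Plan A vs Plan D: Plan A is ranked higher on 6+5+1 = 12 ballots, Plan D on 3. Plan A wins 12–3.
Plan A vs Plan B: 12 to 3, Plan A.
Plan A vs Measure 1: Plan A is ranked higher on 6+5+1 = 12 ballots, Measure 1 on 3. Plan A wins 12–3.
Plan F vs Plan D: Plan F preferred on 1 ballot; Plan D wins 14–1.
Plan F vs Plan B: 6+1 = 7 for Plan F, 8 for Plan B — Plan B by 8–7.
Plan F vs Measure 1: Plan F preferred on 6+1 = 7 ballots; Measure 1 wins 8–7.
Plan D vs Plan B: 10 to 5, Plan D.
Plan D vs Measure 1: Plan D is ranked higher on 6+3+1 = 10 ballots, Measure 1 on 5. Plan D wins 10–5.
Plan B vs Measure 1: Plan B is ranked higher on 3+5 = 8 ballots, Measure 1 on 7. Plan B wins 8–7.
Measure 2 wins every pairwise contest, so Measure 2 is the Condorcet winner.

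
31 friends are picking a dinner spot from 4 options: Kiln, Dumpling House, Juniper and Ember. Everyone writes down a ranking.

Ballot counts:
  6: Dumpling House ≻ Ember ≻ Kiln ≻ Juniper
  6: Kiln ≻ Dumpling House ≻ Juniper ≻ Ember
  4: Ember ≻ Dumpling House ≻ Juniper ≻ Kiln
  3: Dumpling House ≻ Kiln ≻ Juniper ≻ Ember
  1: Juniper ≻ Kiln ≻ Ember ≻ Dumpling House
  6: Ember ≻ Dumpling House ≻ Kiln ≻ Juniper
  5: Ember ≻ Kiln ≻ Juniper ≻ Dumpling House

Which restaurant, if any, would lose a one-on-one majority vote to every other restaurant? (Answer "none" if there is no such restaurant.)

Juniper

Pairwise majorities:
Kiln vs Dumpling House: 12 to 19, Dumpling House.
Kiln vs Juniper: Kiln preferred on 6+6+3+6+5 = 26 ballots; Kiln wins 26–5.
Kiln vs Ember: Ember, 21–10.
Dumpling House–Juniper: Dumpling House 25–6.
Dumpling House vs Ember: 15 to 16, Ember.
Juniper–Ember: Ember 21–10.
Juniper is beaten in every head-to-head and is the Condorcet loser.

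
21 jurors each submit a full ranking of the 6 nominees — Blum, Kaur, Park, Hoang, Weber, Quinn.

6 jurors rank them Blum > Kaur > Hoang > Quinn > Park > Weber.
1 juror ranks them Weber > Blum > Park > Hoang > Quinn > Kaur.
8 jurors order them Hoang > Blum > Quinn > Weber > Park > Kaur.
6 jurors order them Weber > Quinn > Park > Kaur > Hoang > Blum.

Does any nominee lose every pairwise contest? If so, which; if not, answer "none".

Head-to-head results (21 jurors):
Blum vs Kaur: Blum is ranked higher on 6+1+8 = 15 ballots, Kaur on 6. Blum wins 15–6.
Blum vs Park: Blum, 15–6.
Blum–Hoang: Hoang 14–7.
Blum vs Weber: Blum is ranked higher on 6+8 = 14 ballots, Weber on 7. Blum wins 14–7.
Blum vs Quinn: Blum, 15–6.
Kaur–Park: Park 15–6.
Kaur–Hoang: Kaur 12–9.
Kaur vs Weber: 6 for Kaur, 15 for Weber — Weber by 15–6.
Kaur–Quinn: Quinn 15–6.
Park–Hoang: Hoang 14–7.
Park vs Weber: Park preferred on 6 ballots; Weber wins 15–6.
Park vs Quinn: Park is ranked higher on 1 ballot, Quinn on 20. Quinn wins 20–1.
Hoang vs Weber: Hoang, 14–7.
Hoang vs Quinn: Hoang, 15–6.
Weber vs Quinn: Weber is ranked higher on 1+6 = 7 ballots, Quinn on 14. Quinn wins 14–7.
Each nominee has at least one pairwise win (Blum beats Kaur; Kaur beats Hoang; Park beats Kaur; Hoang beats Blum; Weber beats Kaur; Quinn beats Kaur) — no Condorcet loser.

none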